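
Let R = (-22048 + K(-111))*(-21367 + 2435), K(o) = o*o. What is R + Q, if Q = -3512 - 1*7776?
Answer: 184140276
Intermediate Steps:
Q = -11288 (Q = -3512 - 7776 = -11288)
K(o) = o**2
R = 184151564 (R = (-22048 + (-111)**2)*(-21367 + 2435) = (-22048 + 12321)*(-18932) = -9727*(-18932) = 184151564)
R + Q = 184151564 - 11288 = 184140276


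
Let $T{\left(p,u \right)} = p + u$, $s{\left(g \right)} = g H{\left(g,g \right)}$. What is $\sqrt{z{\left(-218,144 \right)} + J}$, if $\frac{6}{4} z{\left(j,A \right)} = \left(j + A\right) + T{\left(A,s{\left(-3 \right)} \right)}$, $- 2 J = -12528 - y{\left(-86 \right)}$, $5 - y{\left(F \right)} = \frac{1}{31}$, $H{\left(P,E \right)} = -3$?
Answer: $\frac{\sqrt{54654333}}{93} \approx 79.493$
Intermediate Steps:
$y{\left(F \right)} = \frac{154}{31}$ ($y{\left(F \right)} = 5 - \frac{1}{31} = \frac{154}{31}$)
$J = \frac{194261}{31}$ ($J = - \frac{-12528 - \frac{154}{31}}{2} = \left(- \frac{1}{2}\right) \left(- \frac{388522}{31}\right) = \frac{194261}{31} \approx 6266.5$)
$s{\left(g \right)} = - 3 g$ ($s{\left(g \right)} = g \left(-3\right) = - 3 g$)
$z{\left(j,A \right)} = 6 + \frac{2 j}{3} + \frac{4 A}{3}$ ($z{\left(j,A \right)} = \frac{2 \left(\left(j + A\right) + \left(A - -9\right)\right)}{3} = \frac{2 \left(\left(A + j\right) + \left(A + 9\right)\right)}{3} = \frac{2 \left(\left(A + j\right) + \left(9 + A\right)\right)}{3} = \frac{2 \left(9 + j + 2 A\right)}{3} = 6 + \frac{2 j}{3} + \frac{4 A}{3}$)
$\sqrt{z{\left(-218,144 \right)} + J} = \sqrt{\left(6 + \frac{2}{3} \left(-218\right) + \frac{4}{3} \cdot 144\right) + \frac{194261}{31}} = \sqrt{\left(6 - \frac{436}{3} + 192\right) + \frac{194261}{31}} = \sqrt{\frac{158}{3} + \frac{194261}{31}} = \sqrt{\frac{587681}{93}} = \frac{\sqrt{54654333}}{93}$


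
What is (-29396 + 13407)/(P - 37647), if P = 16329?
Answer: 15989/21318 ≈ 0.75002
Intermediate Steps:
(-29396 + 13407)/(P - 37647) = (-29396 + 13407)/(16329 - 37647) = -15989/(-21318) = -15989*(-1/21318) = 15989/21318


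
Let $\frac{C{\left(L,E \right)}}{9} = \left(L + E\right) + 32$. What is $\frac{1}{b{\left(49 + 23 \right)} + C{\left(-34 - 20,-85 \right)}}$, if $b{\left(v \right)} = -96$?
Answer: $- \frac{1}{1059} \approx -0.00094429$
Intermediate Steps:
$C{\left(L,E \right)} = 288 + 9 E + 9 L$ ($C{\left(L,E \right)} = 9 \left(\left(L + E\right) + 32\right) = 9 \left(\left(E + L\right) + 32\right) = 9 \left(32 + E + L\right) = 288 + 9 E + 9 L$)
$\frac{1}{b{\left(49 + 23 \right)} + C{\left(-34 - 20,-85 \right)}} = \frac{1}{-96 + \left(288 + 9 \left(-85\right) + 9 \left(-34 - 20\right)\right)} = \frac{1}{-96 + \left(288 - 765 + 9 \left(-54\right)\right)} = \frac{1}{-96 - 963} = \frac{1}{-1059} = - \frac{1}{1059}$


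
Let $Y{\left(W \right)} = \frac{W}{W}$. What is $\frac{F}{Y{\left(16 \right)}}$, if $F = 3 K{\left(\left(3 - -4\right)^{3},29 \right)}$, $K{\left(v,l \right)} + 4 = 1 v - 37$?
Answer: $906$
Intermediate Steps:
$K{\left(v,l \right)} = -41 + v$ ($K{\left(v,l \right)} = -4 + \left(1 v - 37\right) = -4 + \left(v - 37\right) = -4 + \left(-37 + v\right) = -41 + v$)
$F = 906$ ($F = 3 \left(-41 + \left(3 - -4\right)^{3}\right) = 3 \left(-41 + \left(3 + 4\right)^{3}\right) = 3 \left(-41 + 7^{3}\right) = 3 \left(-41 + 343\right) = 3 \cdot 302 = 906$)
$Y{\left(W \right)} = 1$
$\frac{F}{Y{\left(16 \right)}} = \frac{906}{1} = 906 \cdot 1 = 906$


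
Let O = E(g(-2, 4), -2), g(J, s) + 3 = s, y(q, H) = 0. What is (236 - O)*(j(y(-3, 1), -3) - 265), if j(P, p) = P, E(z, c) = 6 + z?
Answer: -60685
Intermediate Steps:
g(J, s) = -3 + s
O = 7 (O = 6 + (-3 + 4) = 6 + 1 = 7)
(236 - O)*(j(y(-3, 1), -3) - 265) = (236 - 1*7)*(0 - 265) = (236 - 7)*(-265) = 229*(-265) = -60685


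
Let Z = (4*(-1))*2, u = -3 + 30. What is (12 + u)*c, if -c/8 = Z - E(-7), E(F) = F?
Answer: 312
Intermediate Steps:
u = 27
Z = -8 (Z = -4*2 = -8)
c = 8 (c = -8*(-8 - 1*(-7)) = -8*(-8 + 7) = -8*(-1) = 8)
(12 + u)*c = (12 + 27)*8 = 39*8 = 312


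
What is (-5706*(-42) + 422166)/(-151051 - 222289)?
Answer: -330909/186670 ≈ -1.7727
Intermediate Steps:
(-5706*(-42) + 422166)/(-151051 - 222289) = (239652 + 422166)/(-373340) = 661818*(-1/373340) = -330909/186670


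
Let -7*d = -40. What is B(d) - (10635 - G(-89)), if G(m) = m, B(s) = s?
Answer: -75028/7 ≈ -10718.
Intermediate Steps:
d = 40/7 (d = -1/7*(-40) = 40/7 ≈ 5.7143)
B(d) - (10635 - G(-89)) = 40/7 - (10635 - 1*(-89)) = 40/7 - (10635 + 89) = 40/7 - 1*10724 = 40/7 - 10724 = -75028/7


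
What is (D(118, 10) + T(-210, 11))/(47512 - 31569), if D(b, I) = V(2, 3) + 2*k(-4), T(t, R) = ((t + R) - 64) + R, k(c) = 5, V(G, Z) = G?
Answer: -240/15943 ≈ -0.015054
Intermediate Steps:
T(t, R) = -64 + t + 2*R (T(t, R) = ((R + t) - 64) + R = (-64 + R + t) + R = -64 + t + 2*R)
D(b, I) = 12 (D(b, I) = 2 + 2*5 = 2 + 10 = 12)
(D(118, 10) + T(-210, 11))/(47512 - 31569) = (12 + (-64 - 210 + 2*11))/(47512 - 31569) = (12 + (-64 - 210 + 22))/15943 = (12 - 252)*(1/15943) = -240*1/15943 = -240/15943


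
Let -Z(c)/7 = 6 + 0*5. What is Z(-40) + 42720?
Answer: 42678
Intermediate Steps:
Z(c) = -42 (Z(c) = -7*(6 + 0*5) = -7*(6 + 0) = -7*6 = -42)
Z(-40) + 42720 = -42 + 42720 = 42678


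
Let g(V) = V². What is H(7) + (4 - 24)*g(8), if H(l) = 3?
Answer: -1277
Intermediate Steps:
H(7) + (4 - 24)*g(8) = 3 + (4 - 24)*8² = 3 - 20*64 = 3 - 1280 = -1277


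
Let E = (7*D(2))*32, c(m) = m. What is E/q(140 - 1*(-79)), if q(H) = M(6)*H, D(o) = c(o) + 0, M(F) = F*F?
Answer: 112/1971 ≈ 0.056824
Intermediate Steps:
M(F) = F²
D(o) = o (D(o) = o + 0 = o)
q(H) = 36*H (q(H) = 6²*H = 36*H)
E = 448 (E = (7*2)*32 = 14*32 = 448)
E/q(140 - 1*(-79)) = 448/((36*(140 - 1*(-79)))) = 448/((36*(140 + 79))) = 448/((36*219)) = 448/7884 = 448*(1/7884) = 112/1971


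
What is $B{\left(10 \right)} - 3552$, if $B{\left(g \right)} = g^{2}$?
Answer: $-3452$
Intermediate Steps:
$B{\left(10 \right)} - 3552 = 10^{2} - 3552 = 100 - 3552 = -3452$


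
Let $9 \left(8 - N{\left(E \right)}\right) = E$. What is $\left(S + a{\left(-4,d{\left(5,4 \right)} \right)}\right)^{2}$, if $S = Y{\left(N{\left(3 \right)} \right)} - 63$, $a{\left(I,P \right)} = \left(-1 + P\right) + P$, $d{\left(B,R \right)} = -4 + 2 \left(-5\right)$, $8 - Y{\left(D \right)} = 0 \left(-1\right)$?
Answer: $7056$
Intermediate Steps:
$N{\left(E \right)} = 8 - \frac{E}{9}$
$Y{\left(D \right)} = 8$ ($Y{\left(D \right)} = 8 - 0 \left(-1\right) = 8 - 0 = 8 + 0 = 8$)
$d{\left(B,R \right)} = -14$ ($d{\left(B,R \right)} = -4 - 10 = -14$)
$a{\left(I,P \right)} = -1 + 2 P$
$S = -55$ ($S = 8 - 63 = -55$)
$\left(S + a{\left(-4,d{\left(5,4 \right)} \right)}\right)^{2} = \left(-55 + \left(-1 + 2 \left(-14\right)\right)\right)^{2} = \left(-55 - 29\right)^{2} = \left(-84\right)^{2} = 7056$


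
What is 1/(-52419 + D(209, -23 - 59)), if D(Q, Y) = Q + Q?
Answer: -1/52001 ≈ -1.9230e-5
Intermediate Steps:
D(Q, Y) = 2*Q
1/(-52419 + D(209, -23 - 59)) = 1/(-52419 + 2*209) = 1/(-52419 + 418) = 1/(-52001) = -1/52001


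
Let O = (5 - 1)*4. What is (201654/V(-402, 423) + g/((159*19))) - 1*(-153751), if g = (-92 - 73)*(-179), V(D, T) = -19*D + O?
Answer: 592663122143/3853789 ≈ 1.5379e+5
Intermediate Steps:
O = 16 (O = 4*4 = 16)
V(D, T) = 16 - 19*D (V(D, T) = -19*D + 16 = 16 - 19*D)
g = 29535 (g = -165*(-179) = 29535)
(201654/V(-402, 423) + g/((159*19))) - 1*(-153751) = (201654/(16 - 19*(-402)) + 29535/((159*19))) - 1*(-153751) = (201654/(16 + 7638) + 29535/3021) + 153751 = (201654/7654 + 29535*(1/3021)) + 153751 = (201654*(1/7654) + 9845/1007) + 153751 = (100827/3827 + 9845/1007) + 153751 = 139209604/3853789 + 153751 = 592663122143/3853789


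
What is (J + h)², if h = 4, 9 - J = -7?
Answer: 400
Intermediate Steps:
J = 16 (J = 9 - 1*(-7) = 9 + 7 = 16)
(J + h)² = (16 + 4)² = 20² = 400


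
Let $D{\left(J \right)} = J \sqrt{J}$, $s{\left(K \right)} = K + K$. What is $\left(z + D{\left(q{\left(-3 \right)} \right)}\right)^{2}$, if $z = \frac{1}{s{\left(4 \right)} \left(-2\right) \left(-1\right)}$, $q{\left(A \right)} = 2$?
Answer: $\frac{2049}{256} + \frac{\sqrt{2}}{4} \approx 8.3575$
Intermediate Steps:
$s{\left(K \right)} = 2 K$
$D{\left(J \right)} = J^{\frac{3}{2}}$
$z = \frac{1}{16}$ ($z = \frac{1}{2 \cdot 4 \left(-2\right) \left(-1\right)} = \frac{1}{8 \left(-2\right) \left(-1\right)} = \frac{1}{\left(-16\right) \left(-1\right)} = \frac{1}{16} \approx 0.0625$)
$\left(z + D{\left(q{\left(-3 \right)} \right)}\right)^{2} = \left(\frac{1}{16} + 2^{\frac{3}{2}}\right)^{2} = \left(\frac{1}{16} + 2 \sqrt{2}\right)^{2}$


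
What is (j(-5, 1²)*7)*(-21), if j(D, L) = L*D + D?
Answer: 1470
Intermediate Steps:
j(D, L) = D + D*L (j(D, L) = D*L + D = D + D*L)
(j(-5, 1²)*7)*(-21) = (-5*(1 + 1²)*7)*(-21) = (-5*(1 + 1)*7)*(-21) = (-5*2*7)*(-21) = -10*7*(-21) = -70*(-21) = 1470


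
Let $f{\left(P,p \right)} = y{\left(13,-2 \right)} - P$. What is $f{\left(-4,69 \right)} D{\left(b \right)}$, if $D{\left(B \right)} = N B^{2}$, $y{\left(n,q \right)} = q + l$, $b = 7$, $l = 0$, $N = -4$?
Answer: $-392$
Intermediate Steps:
$y{\left(n,q \right)} = q$ ($y{\left(n,q \right)} = q + 0 = q$)
$D{\left(B \right)} = - 4 B^{2}$
$f{\left(P,p \right)} = -2 - P$
$f{\left(-4,69 \right)} D{\left(b \right)} = \left(-2 - -4\right) \left(- 4 \cdot 7^{2}\right) = \left(-2 + 4\right) \left(\left(-4\right) 49\right) = 2 \left(-196\right) = -392$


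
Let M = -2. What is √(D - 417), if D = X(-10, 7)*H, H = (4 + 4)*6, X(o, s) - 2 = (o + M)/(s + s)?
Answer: 13*I*√105/7 ≈ 19.03*I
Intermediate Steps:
X(o, s) = 2 + (-2 + o)/(2*s) (X(o, s) = 2 + (o - 2)/(s + s) = 2 + (-2 + o)/((2*s)) = 2 + (-2 + o)*(1/(2*s)) = 2 + (-2 + o)/(2*s))
H = 48 (H = 8*6 = 48)
D = 384/7 (D = ((½)*(-2 - 10 + 4*7)/7)*48 = ((½)*(⅐)*(-2 - 10 + 28))*48 = ((½)*(⅐)*16)*48 = (8/7)*48 = 384/7 ≈ 54.857)
√(D - 417) = √(384/7 - 417) = √(-2535/7) = 13*I*√105/7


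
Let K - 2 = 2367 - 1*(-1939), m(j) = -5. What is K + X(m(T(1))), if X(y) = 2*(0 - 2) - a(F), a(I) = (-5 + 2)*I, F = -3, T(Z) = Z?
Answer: 4295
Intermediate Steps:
a(I) = -3*I
X(y) = -13 (X(y) = 2*(0 - 2) - (-3)*(-3) = 2*(-2) - 1*9 = -4 - 9 = -13)
K = 4308 (K = 2 + (2367 - 1*(-1939)) = 2 + (2367 + 1939) = 2 + 4306 = 4308)
K + X(m(T(1))) = 4308 - 13 = 4295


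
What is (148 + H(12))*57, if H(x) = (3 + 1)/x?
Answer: 8455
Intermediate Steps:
H(x) = 4/x
(148 + H(12))*57 = (148 + 4/12)*57 = (148 + 4*(1/12))*57 = (148 + 1/3)*57 = (445/3)*57 = 8455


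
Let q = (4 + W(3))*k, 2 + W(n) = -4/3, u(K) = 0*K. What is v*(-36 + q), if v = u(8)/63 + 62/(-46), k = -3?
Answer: 1178/23 ≈ 51.217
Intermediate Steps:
u(K) = 0
W(n) = -10/3 (W(n) = -2 - 4/3 = -10/3)
q = -2 (q = (4 - 10/3)*(-3) = (⅔)*(-3) = -2)
v = -31/23 (v = 0/63 + 62/(-46) = 0*(1/63) + 62*(-1/46) = 0 - 31/23 = -31/23 ≈ -1.3478)
v*(-36 + q) = -31*(-36 - 2)/23 = -31/23*(-38) = 1178/23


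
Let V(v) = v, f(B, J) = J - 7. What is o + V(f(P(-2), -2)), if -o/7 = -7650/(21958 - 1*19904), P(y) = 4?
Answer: 17532/1027 ≈ 17.071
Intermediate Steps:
f(B, J) = -7 + J
o = 26775/1027 (o = -(-53550)/(21958 - 1*19904) = -(-53550)/(21958 - 19904) = -(-53550)/2054 = -7*(-3825/1027) = 26775/1027 ≈ 26.071)
o + V(f(P(-2), -2)) = 26775/1027 + (-7 - 2) = 26775/1027 - 9 = 17532/1027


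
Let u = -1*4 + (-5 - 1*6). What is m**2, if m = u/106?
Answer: 225/11236 ≈ 0.020025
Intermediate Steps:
u = -15 (u = -4 + (-5 - 6) = -4 - 11 = -15)
m = -15/106 ≈ -0.14151
m**2 = (-15/106)**2 = 225/11236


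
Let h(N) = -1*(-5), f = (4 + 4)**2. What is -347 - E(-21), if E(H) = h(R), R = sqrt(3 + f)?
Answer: -352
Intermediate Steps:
f = 64 (f = 8**2 = 64)
R = sqrt(67) (R = sqrt(3 + 64) = sqrt(67) ≈ 8.1853)
h(N) = 5
E(H) = 5
-347 - E(-21) = -347 - 1*5 = -347 - 5 = -352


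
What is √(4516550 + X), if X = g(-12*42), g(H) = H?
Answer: √4516046 ≈ 2125.1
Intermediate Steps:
X = -504 (X = -12*42 = -504)
√(4516550 + X) = √(4516550 - 504) = √4516046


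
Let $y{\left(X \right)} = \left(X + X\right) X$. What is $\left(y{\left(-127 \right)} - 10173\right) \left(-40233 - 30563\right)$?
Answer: $-1563529660$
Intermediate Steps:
$y{\left(X \right)} = 2 X^{2}$ ($y{\left(X \right)} = 2 X X = 2 X^{2}$)
$\left(y{\left(-127 \right)} - 10173\right) \left(-40233 - 30563\right) = \left(2 \left(-127\right)^{2} - 10173\right) \left(-40233 - 30563\right) = \left(2 \cdot 16129 - 10173\right) \left(-70796\right) = \left(32258 - 10173\right) \left(-70796\right) = 22085 \left(-70796\right) = -1563529660$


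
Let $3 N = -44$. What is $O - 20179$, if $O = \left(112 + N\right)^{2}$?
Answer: $- \frac{96347}{9} \approx -10705.0$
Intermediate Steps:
$N = - \frac{44}{3}$ ($N = \frac{1}{3} \left(-44\right) = - \frac{44}{3} \approx -14.667$)
$O = \frac{85264}{9}$ ($O = \left(112 - \frac{44}{3}\right)^{2} = \left(\frac{292}{3}\right)^{2} = \frac{85264}{9} \approx 9473.8$)
$O - 20179 = \frac{85264}{9} - 20179 = - \frac{96347}{9}$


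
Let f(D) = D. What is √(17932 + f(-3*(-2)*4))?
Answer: 134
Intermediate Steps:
√(17932 + f(-3*(-2)*4)) = √(17932 - 3*(-2)*4) = √(17932 + 6*4) = √(17932 + 24) = √17956 = 134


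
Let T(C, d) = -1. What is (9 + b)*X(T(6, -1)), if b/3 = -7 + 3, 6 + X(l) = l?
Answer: 21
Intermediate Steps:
X(l) = -6 + l
b = -12 (b = 3*(-7 + 3) = 3*(-4) = -12)
(9 + b)*X(T(6, -1)) = (9 - 12)*(-6 - 1) = -3*(-7) = 21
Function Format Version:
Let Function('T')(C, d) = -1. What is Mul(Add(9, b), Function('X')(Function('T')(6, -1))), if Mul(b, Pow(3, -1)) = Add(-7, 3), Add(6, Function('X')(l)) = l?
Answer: 21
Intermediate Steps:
Function('X')(l) = Add(-6, l)
b = -12 (b = Mul(3, Add(-7, 3)) = Mul(3, -4) = -12)
Mul(Add(9, b), Function('X')(Function('T')(6, -1))) = Mul(Add(9, -12), Add(-6, -1)) = Mul(-3, -7) = 21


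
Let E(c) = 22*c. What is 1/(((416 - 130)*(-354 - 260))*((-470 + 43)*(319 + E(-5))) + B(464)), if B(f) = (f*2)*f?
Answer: 1/15671858364 ≈ 6.3809e-11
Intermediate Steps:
B(f) = 2*f² (B(f) = (2*f)*f = 2*f²)
1/(((416 - 130)*(-354 - 260))*((-470 + 43)*(319 + E(-5))) + B(464)) = 1/(((416 - 130)*(-354 - 260))*((-470 + 43)*(319 + 22*(-5))) + 2*464²) = 1/((286*(-614))*(-427*(319 - 110)) + 2*215296) = 1/(-(-74982908)*209 + 430592) = 1/(-175604*(-89243) + 430592) = 1/(15671427772 + 430592) = 1/15671858364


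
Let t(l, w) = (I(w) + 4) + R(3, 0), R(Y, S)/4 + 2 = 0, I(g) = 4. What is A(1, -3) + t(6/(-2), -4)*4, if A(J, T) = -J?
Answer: -1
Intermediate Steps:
R(Y, S) = -8 (R(Y, S) = -8 + 4*0 = -8 + 0 = -8)
t(l, w) = 0 (t(l, w) = (4 + 4) - 8 = 8 - 8 = 0)
A(1, -3) + t(6/(-2), -4)*4 = -1*1 + 0*4 = -1 + 0 = -1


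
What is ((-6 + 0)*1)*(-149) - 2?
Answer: 892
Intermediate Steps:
((-6 + 0)*1)*(-149) - 2 = -6*1*(-149) - 2 = -6*(-149) - 2 = 894 - 2 = 892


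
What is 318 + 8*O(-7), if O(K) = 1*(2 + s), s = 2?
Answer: 350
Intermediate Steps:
O(K) = 4 (O(K) = 1*(2 + 2) = 1*4 = 4)
318 + 8*O(-7) = 318 + 8*4 = 318 + 32 = 350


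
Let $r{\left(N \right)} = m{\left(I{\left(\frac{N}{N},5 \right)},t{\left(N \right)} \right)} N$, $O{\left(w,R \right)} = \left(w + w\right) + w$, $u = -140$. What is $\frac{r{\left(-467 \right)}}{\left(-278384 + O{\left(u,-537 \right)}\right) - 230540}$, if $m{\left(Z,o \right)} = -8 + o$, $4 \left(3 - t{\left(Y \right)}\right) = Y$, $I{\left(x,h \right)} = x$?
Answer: $\frac{208749}{2037376} \approx 0.10246$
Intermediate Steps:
$t{\left(Y \right)} = 3 - \frac{Y}{4}$
$O{\left(w,R \right)} = 3 w$ ($O{\left(w,R \right)} = 2 w + w = 3 w$)
$r{\left(N \right)} = N \left(-5 - \frac{N}{4}\right)$ ($r{\left(N \right)} = \left(-8 - \left(-3 + \frac{N}{4}\right)\right) N = \left(-5 - \frac{N}{4}\right) N = N \left(-5 - \frac{N}{4}\right)$)
$\frac{r{\left(-467 \right)}}{\left(-278384 + O{\left(u,-537 \right)}\right) - 230540} = \frac{\left(- \frac{1}{4}\right) \left(-467\right) \left(20 - 467\right)}{\left(-278384 + 3 \left(-140\right)\right) - 230540} = \frac{\left(- \frac{1}{4}\right) \left(-467\right) \left(-447\right)}{\left(-278384 - 420\right) - 230540} = - \frac{208749}{4 \left(-278804 - 230540\right)} = - \frac{208749}{4 \left(-509344\right)} = \left(- \frac{208749}{4}\right) \left(- \frac{1}{509344}\right) = \frac{208749}{2037376}$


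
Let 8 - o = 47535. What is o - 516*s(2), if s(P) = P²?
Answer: -49591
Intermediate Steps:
o = -47527 (o = 8 - 1*47535 = 8 - 47535 = -47527)
o - 516*s(2) = -47527 - 516*2² = -47527 - 516*4 = -47527 - 1*2064 = -47527 - 2064 = -49591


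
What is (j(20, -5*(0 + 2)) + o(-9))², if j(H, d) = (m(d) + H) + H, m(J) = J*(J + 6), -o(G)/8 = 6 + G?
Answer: 10816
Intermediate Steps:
o(G) = -48 - 8*G (o(G) = -8*(6 + G) = -48 - 8*G)
m(J) = J*(6 + J)
j(H, d) = 2*H + d*(6 + d) (j(H, d) = (d*(6 + d) + H) + H = (H + d*(6 + d)) + H = 2*H + d*(6 + d))
(j(20, -5*(0 + 2)) + o(-9))² = ((2*20 + (-5*(0 + 2))*(6 - 5*(0 + 2))) + (-48 - 8*(-9)))² = ((40 + (-5*2)*(6 - 5*2)) + (-48 + 72))² = ((40 - 10*(6 - 10)) + 24)² = ((40 - 10*(-4)) + 24)² = ((40 + 40) + 24)² = (80 + 24)² = 104² = 10816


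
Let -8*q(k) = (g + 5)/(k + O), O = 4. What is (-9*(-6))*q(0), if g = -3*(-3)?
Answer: -189/8 ≈ -23.625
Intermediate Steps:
g = 9
q(k) = -7/(4*(4 + k)) (q(k) = -(9 + 5)/(8*(k + 4)) = -7/(4*(4 + k)))
(-9*(-6))*q(0) = (-9*(-6))*(-7/(16 + 4*0)) = 54*(-7/(16 + 0)) = 54*(-7/16) = -189/8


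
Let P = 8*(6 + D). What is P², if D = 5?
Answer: 7744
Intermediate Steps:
P = 88 (P = 8*(6 + 5) = 8*11 = 88)
P² = 88² = 7744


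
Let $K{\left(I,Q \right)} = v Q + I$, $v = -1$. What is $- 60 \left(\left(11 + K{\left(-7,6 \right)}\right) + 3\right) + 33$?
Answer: $-27$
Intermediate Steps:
$K{\left(I,Q \right)} = I - Q$ ($K{\left(I,Q \right)} = - Q + I = I - Q$)
$- 60 \left(\left(11 + K{\left(-7,6 \right)}\right) + 3\right) + 33 = - 60 \left(\left(11 - 13\right) + 3\right) + 33 = - 60 \left(-2 + 3\right) + 33 = \left(-60\right) 1 + 33 = -60 + 33 = -27$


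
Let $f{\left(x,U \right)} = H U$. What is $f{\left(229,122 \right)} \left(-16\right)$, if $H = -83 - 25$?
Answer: $210816$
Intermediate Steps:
$H = -108$ ($H = -83 - 25 = -108$)
$f{\left(x,U \right)} = - 108 U$
$f{\left(229,122 \right)} \left(-16\right) = \left(-108\right) 122 \left(-16\right) = \left(-13176\right) \left(-16\right) = 210816$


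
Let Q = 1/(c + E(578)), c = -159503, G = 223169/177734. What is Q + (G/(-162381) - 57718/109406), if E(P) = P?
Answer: -44123455399767988429/83634956704970191950 ≈ -0.52757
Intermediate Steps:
G = 223169/177734 (G = 223169*(1/177734) = 223169/177734 ≈ 1.2556)
Q = -1/158925 (Q = 1/(-159503 + 578) = 1/(-158925) = -1/158925 ≈ -6.2923e-6)
Q + (G/(-162381) - 57718/109406) = -1/158925 + ((223169/177734)/(-162381) - 57718/109406) = -1/158925 + ((223169/177734)*(-1/162381) - 57718*1/109406) = -1/158925 + (-223169/28860624654 - 28859/54703) = -1/158925 - 832900974903593/1578762750447762 = -44123455399767988429/83634956704970191950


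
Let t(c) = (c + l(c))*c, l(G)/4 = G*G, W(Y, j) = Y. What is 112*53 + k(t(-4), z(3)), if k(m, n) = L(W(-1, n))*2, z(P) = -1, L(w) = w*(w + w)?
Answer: 5940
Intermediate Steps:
L(w) = 2*w² (L(w) = w*(2*w) = 2*w²)
l(G) = 4*G² (l(G) = 4*(G*G) = 4*G²)
t(c) = c*(c + 4*c²) (t(c) = (c + 4*c²)*c = c*(c + 4*c²))
k(m, n) = 4 (k(m, n) = (2*(-1)²)*2 = (2*1)*2 = 2*2 = 4)
112*53 + k(t(-4), z(3)) = 112*53 + 4 = 5936 + 4 = 5940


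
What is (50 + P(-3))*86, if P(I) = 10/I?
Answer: 12040/3 ≈ 4013.3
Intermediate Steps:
(50 + P(-3))*86 = (50 + 10/(-3))*86 = (50 + 10*(-⅓))*86 = (50 - 10/3)*86 = (140/3)*86 = 12040/3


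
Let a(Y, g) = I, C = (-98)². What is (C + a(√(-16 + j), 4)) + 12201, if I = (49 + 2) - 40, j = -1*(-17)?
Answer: 21816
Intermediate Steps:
j = 17
C = 9604
I = 11 (I = 51 - 40 = 11)
a(Y, g) = 11
(C + a(√(-16 + j), 4)) + 12201 = (9604 + 11) + 12201 = 9615 + 12201 = 21816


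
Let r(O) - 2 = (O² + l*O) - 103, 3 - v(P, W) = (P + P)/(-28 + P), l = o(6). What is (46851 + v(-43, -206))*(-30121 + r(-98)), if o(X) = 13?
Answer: -72824788816/71 ≈ -1.0257e+9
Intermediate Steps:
l = 13
v(P, W) = 3 - 2*P/(-28 + P) (v(P, W) = 3 - (P + P)/(-28 + P) = 3 - 2*P/(-28 + P))
r(O) = -101 + O² + 13*O (r(O) = 2 + ((O² + 13*O) - 103) = 2 + (-103 + O² + 13*O) = -101 + O² + 13*O)
(46851 + v(-43, -206))*(-30121 + r(-98)) = (46851 + (-84 - 43)/(-28 - 43))*(-30121 + (-101 + (-98)² + 13*(-98))) = (46851 - 127/(-71))*(-30121 + (-101 + 9604 - 1274)) = (46851 - 1/71*(-127))*(-30121 + 8229) = (46851 + 127/71)*(-21892) = (3326548/71)*(-21892) = -72824788816/71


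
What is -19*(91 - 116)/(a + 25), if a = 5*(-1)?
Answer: 95/4 ≈ 23.750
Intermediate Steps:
a = -5
-19*(91 - 116)/(a + 25) = -19*(91 - 116)/(-5 + 25) = -(-475)/20 = -19*(-5/4) = 95/4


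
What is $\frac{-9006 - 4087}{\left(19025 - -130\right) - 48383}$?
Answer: $\frac{13093}{29228} \approx 0.44796$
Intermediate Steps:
$\frac{-9006 - 4087}{\left(19025 - -130\right) - 48383} = - \frac{13093}{\left(19025 + 130\right) - 48383} = - \frac{13093}{19155 - 48383} = - \frac{13093}{-29228} = \left(-13093\right) \left(- \frac{1}{29228}\right) = \frac{13093}{29228}$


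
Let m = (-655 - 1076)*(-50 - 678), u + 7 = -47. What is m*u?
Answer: -68049072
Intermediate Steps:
u = -54 (u = -7 - 47 = -54)
m = 1260168 (m = -1731*(-728) = 1260168)
m*u = 1260168*(-54) = -68049072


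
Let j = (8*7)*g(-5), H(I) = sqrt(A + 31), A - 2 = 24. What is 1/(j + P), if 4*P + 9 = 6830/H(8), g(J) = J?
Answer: -257412/26005637 - 27320*sqrt(57)/26005637 ≈ -0.017830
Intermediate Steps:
A = 26 (A = 2 + 24 = 26)
H(I) = sqrt(57) (H(I) = sqrt(26 + 31) = sqrt(57))
P = -9/4 + 3415*sqrt(57)/114 (P = -9/4 + (6830/(sqrt(57)))/4 = -9/4 + (6830*(sqrt(57)/57))/4 = -9/4 + (6830*sqrt(57)/57)/4 = -9/4 + 3415*sqrt(57)/114 ≈ 223.91)
j = -280 (j = (8*7)*(-5) = 56*(-5) = -280)
1/(j + P) = 1/(-280 + (-9/4 + 3415*sqrt(57)/114)) = 1/(-1129/4 + 3415*sqrt(57)/114)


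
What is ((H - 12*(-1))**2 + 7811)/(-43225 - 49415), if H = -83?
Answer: -1071/7720 ≈ -0.13873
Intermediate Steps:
((H - 12*(-1))**2 + 7811)/(-43225 - 49415) = ((-83 - 12*(-1))**2 + 7811)/(-43225 - 49415) = ((-83 + 12)**2 + 7811)/(-92640) = ((-71)**2 + 7811)*(-1/92640) = (5041 + 7811)*(-1/92640) = 12852*(-1/92640) = -1071/7720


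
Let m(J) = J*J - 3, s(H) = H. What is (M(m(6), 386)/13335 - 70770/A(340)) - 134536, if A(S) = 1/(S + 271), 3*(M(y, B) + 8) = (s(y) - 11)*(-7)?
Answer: -1735217115208/40005 ≈ -4.3375e+7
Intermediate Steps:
m(J) = -3 + J**2 (m(J) = J**2 - 3 = -3 + J**2)
M(y, B) = 53/3 - 7*y/3 (M(y, B) = -8 + ((y - 11)*(-7))/3 = -8 + ((-11 + y)*(-7))/3 = -8 + (77 - 7*y)/3 = -8 + (77/3 - 7*y/3) = 53/3 - 7*y/3)
A(S) = 1/(271 + S)
(M(m(6), 386)/13335 - 70770/A(340)) - 134536 = ((53/3 - 7*(-3 + 6**2)/3)/13335 - 70770/(1/(271 + 340))) - 134536 = ((53/3 - 7*(-3 + 36)/3)*(1/13335) - 70770/(1/611)) - 134536 = ((53/3 - 7/3*33)*(1/13335) - 70770/1/611) - 134536 = ((53/3 - 77)*(1/13335) - 70770*611) - 134536 = (-178/3*1/13335 - 43240470) - 134536 = (-178/40005 - 43240470) - 134536 = -1729835002528/40005 - 134536 = -1735217115208/40005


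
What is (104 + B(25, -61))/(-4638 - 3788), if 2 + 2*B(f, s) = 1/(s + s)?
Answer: -25131/2055944 ≈ -0.012224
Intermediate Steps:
B(f, s) = -1 + 1/(4*s) (B(f, s) = -1 + 1/(2*(s + s)) = -1 + 1/(2*((2*s))) = -1 + (1/(2*s))/2 = -1 + 1/(4*s))
(104 + B(25, -61))/(-4638 - 3788) = (104 + (¼ - 1*(-61))/(-61))/(-4638 - 3788) = (104 - (¼ + 61)/61)/(-8426) = (104 - 1/61*245/4)*(-1/8426) = (104 - 245/244)*(-1/8426) = (25131/244)*(-1/8426) = -25131/2055944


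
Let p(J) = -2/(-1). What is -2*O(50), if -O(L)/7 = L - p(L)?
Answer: 672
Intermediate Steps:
p(J) = 2 (p(J) = -2*(-1) = 2)
O(L) = 14 - 7*L (O(L) = -7*(L - 1*2) = -7*(L - 2) = -7*(-2 + L) = 14 - 7*L)
-2*O(50) = -2*(14 - 7*50) = -2*(14 - 350) = -2*(-336) = 672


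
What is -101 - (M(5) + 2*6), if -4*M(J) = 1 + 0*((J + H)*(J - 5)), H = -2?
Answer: -451/4 ≈ -112.75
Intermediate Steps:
M(J) = -1/4 (M(J) = -(1 + 0*((J - 2)*(J - 5)))/4 = -(1 + 0*((-2 + J)*(-5 + J)))/4 = -(1 + 0*((-5 + J)*(-2 + J)))/4 = -(1 + 0)/4 = -1/4*1 = -1/4)
-101 - (M(5) + 2*6) = -101 - (-1/4 + 2*6) = -101 - (-1/4 + 12) = -101 - 1*47/4 = -101 - 47/4 = -451/4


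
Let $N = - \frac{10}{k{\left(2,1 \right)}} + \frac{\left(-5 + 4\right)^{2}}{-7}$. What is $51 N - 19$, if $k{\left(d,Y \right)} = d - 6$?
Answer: $\frac{1417}{14} \approx 101.21$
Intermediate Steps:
$k{\left(d,Y \right)} = -6 + d$ ($k{\left(d,Y \right)} = d - 6 = -6 + d$)
$N = \frac{33}{14}$ ($N = - \frac{10}{-6 + 2} + \frac{\left(-5 + 4\right)^{2}}{-7} = - \frac{10}{-4} + \left(-1\right)^{2} \left(- \frac{1}{7}\right) = \left(-10\right) \left(- \frac{1}{4}\right) + 1 \left(- \frac{1}{7}\right) = \frac{5}{2} - \frac{1}{7} = \frac{33}{14} \approx 2.3571$)
$51 N - 19 = 51 \cdot \frac{33}{14} - 19 = \frac{1683}{14} - 19 = \frac{1417}{14}$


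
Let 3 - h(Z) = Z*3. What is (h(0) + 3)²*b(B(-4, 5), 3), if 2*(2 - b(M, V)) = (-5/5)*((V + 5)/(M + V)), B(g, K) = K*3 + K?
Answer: 1800/23 ≈ 78.261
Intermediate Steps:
B(g, K) = 4*K (B(g, K) = 3*K + K = 4*K)
b(M, V) = 2 + (5 + V)/(2*(M + V)) (b(M, V) = 2 - (-5/5)*(V + 5)/(M + V)/2 = 2 - (-5*⅕)*(5 + V)/(M + V)/2 = 2 - (-1)*(5 + V)/(M + V)/2 = 2 - (-1)*(5 + V)/(2*(M + V)) = 2 + (5 + V)/(2*(M + V)))
h(Z) = 3 - 3*Z (h(Z) = 3 - Z*3 = 3 - 3*Z)
(h(0) + 3)²*b(B(-4, 5), 3) = ((3 - 3*0) + 3)²*((5 + 4*(4*5) + 5*3)/(2*(4*5 + 3))) = ((3 + 0) + 3)²*((5 + 4*20 + 15)/(2*(20 + 3))) = (3 + 3)²*((½)*(5 + 80 + 15)/23) = 6²*((½)*(1/23)*100) = 36*(50/23) = 1800/23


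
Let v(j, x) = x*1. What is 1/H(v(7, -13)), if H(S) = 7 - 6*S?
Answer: 1/85 ≈ 0.011765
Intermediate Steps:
v(j, x) = x
1/H(v(7, -13)) = 1/(7 - 6*(-13)) = 1/(7 + 78) = 1/85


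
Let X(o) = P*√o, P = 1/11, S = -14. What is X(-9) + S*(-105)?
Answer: 1470 + 3*I/11 ≈ 1470.0 + 0.27273*I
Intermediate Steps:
P = 1/11 ≈ 0.090909
X(o) = √o/11
X(-9) + S*(-105) = √(-9)/11 - 14*(-105) = (3*I)/11 + 1470 = 3*I/11 + 1470 = 1470 + 3*I/11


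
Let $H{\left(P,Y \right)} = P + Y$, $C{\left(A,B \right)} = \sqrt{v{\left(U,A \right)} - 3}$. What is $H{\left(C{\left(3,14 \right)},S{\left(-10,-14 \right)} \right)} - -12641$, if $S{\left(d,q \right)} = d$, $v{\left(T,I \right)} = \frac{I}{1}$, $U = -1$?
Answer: $12631$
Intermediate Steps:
$v{\left(T,I \right)} = I$ ($v{\left(T,I \right)} = I 1 = I$)
$C{\left(A,B \right)} = \sqrt{-3 + A}$ ($C{\left(A,B \right)} = \sqrt{A - 3} = \sqrt{-3 + A}$)
$H{\left(C{\left(3,14 \right)},S{\left(-10,-14 \right)} \right)} - -12641 = \left(\sqrt{-3 + 3} - 10\right) - -12641 = \left(\sqrt{0} - 10\right) + 12641 = \left(0 - 10\right) + 12641 = -10 + 12641 = 12631$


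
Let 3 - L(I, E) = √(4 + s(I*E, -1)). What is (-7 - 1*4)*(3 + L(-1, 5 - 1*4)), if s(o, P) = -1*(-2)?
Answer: -66 + 11*√6 ≈ -39.056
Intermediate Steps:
s(o, P) = 2
L(I, E) = 3 - √6 (L(I, E) = 3 - √(4 + 2) = 3 - √6)
(-7 - 1*4)*(3 + L(-1, 5 - 1*4)) = (-7 - 1*4)*(3 + (3 - √6)) = (-7 - 4)*(6 - √6) = -11*(6 - √6) = -66 + 11*√6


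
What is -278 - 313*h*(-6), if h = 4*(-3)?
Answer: -22814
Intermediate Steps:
h = -12
-278 - 313*h*(-6) = -278 - (-3756)*(-6) = -278 - 313*72 = -278 - 22536 = -22814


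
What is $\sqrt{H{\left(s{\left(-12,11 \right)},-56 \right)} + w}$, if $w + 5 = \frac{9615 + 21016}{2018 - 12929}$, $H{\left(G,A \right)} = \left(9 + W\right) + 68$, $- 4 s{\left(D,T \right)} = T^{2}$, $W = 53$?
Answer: $\frac{2 \sqrt{3636756321}}{10911} \approx 11.054$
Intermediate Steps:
$s{\left(D,T \right)} = - \frac{T^{2}}{4}$
$H{\left(G,A \right)} = 130$ ($H{\left(G,A \right)} = \left(9 + 53\right) + 68 = 62 + 68 = 130$)
$w = - \frac{85186}{10911}$ ($w = -5 + \frac{9615 + 21016}{2018 - 12929} = -5 + \frac{30631}{-10911} = -5 + 30631 \left(- \frac{1}{10911}\right) = -5 - \frac{30631}{10911} = - \frac{85186}{10911} \approx -7.8074$)
$\sqrt{H{\left(s{\left(-12,11 \right)},-56 \right)} + w} = \sqrt{130 - \frac{85186}{10911}} = \sqrt{\frac{1333244}{10911}} = \frac{2 \sqrt{3636756321}}{10911}$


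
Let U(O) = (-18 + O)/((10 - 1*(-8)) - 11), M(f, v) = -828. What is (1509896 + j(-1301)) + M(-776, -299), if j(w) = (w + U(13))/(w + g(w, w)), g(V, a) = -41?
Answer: 7088096952/4697 ≈ 1.5091e+6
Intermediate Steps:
U(O) = -18/7 + O/7 (U(O) = (-18 + O)/((10 + 8) - 11) = (-18 + O)/(18 - 11) = (-18 + O)/7 = (-18 + O)*(⅐) = -18/7 + O/7)
j(w) = (-5/7 + w)/(-41 + w) (j(w) = (w + (-18/7 + (⅐)*13))/(w - 41) = (w + (-18/7 + 13/7))/(-41 + w) = (w - 5/7)/(-41 + w) = (-5/7 + w)/(-41 + w))
(1509896 + j(-1301)) + M(-776, -299) = (1509896 + (-5/7 - 1301)/(-41 - 1301)) - 828 = (1509896 - 9112/7/(-1342)) - 828 = (1509896 - 1/1342*(-9112/7)) - 828 = (1509896 + 4556/4697) - 828 = 7091986068/4697 - 828 = 7088096952/4697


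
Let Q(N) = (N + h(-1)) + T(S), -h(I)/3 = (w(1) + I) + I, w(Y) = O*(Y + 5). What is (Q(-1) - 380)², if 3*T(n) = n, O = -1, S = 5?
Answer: 1136356/9 ≈ 1.2626e+5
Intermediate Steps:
w(Y) = -5 - Y (w(Y) = -(Y + 5) = -(5 + Y) = -5 - Y)
T(n) = n/3
h(I) = 18 - 6*I (h(I) = -3*(((-5 - 1*1) + I) + I) = -3*(((-5 - 1) + I) + I) = -3*((-6 + I) + I) = -3*(-6 + 2*I) = 18 - 6*I)
Q(N) = 77/3 + N (Q(N) = (N + (18 - 6*(-1))) + (⅓)*5 = (N + (18 + 6)) + 5/3 = (N + 24) + 5/3 = (24 + N) + 5/3 = 77/3 + N)
(Q(-1) - 380)² = ((77/3 - 1) - 380)² = (74/3 - 380)² = (-1066/3)² = 1136356/9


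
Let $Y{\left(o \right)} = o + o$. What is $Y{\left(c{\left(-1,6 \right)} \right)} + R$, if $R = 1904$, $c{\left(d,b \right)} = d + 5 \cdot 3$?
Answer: $1932$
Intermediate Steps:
$c{\left(d,b \right)} = 15 + d$ ($c{\left(d,b \right)} = d + 15 = 15 + d$)
$Y{\left(o \right)} = 2 o$
$Y{\left(c{\left(-1,6 \right)} \right)} + R = 2 \left(15 - 1\right) + 1904 = 2 \cdot 14 + 1904 = 28 + 1904 = 1932$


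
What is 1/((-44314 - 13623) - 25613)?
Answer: -1/83550 ≈ -1.1969e-5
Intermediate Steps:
1/((-44314 - 13623) - 25613) = 1/(-57937 - 25613) = 1/(-83550) = -1/83550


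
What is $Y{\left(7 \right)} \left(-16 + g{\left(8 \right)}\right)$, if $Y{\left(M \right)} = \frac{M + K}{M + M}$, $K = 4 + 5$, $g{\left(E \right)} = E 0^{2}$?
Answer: $- \frac{128}{7} \approx -18.286$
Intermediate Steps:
$g{\left(E \right)} = 0$ ($g{\left(E \right)} = E 0 = 0$)
$K = 9$
$Y{\left(M \right)} = \frac{9 + M}{2 M}$ ($Y{\left(M \right)} = \frac{M + 9}{M + M} = \frac{9 + M}{2 M}$)
$Y{\left(7 \right)} \left(-16 + g{\left(8 \right)}\right) = \frac{9 + 7}{2 \cdot 7} \left(-16 + 0\right) = \frac{1}{2} \cdot \frac{1}{7} \cdot 16 \left(-16\right) = \frac{8}{7} \left(-16\right) = - \frac{128}{7}$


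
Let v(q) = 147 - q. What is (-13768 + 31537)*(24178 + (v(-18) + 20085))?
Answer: 789441132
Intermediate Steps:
(-13768 + 31537)*(24178 + (v(-18) + 20085)) = (-13768 + 31537)*(24178 + ((147 - 1*(-18)) + 20085)) = 17769*(24178 + ((147 + 18) + 20085)) = 17769*(24178 + (165 + 20085)) = 17769*(24178 + 20250) = 17769*44428 = 789441132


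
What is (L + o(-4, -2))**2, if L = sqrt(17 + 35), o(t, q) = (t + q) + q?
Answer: 116 - 32*sqrt(13) ≈ 0.62236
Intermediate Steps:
o(t, q) = t + 2*q (o(t, q) = (q + t) + q = t + 2*q)
L = 2*sqrt(13) (L = sqrt(52) = 2*sqrt(13) ≈ 7.2111)
(L + o(-4, -2))**2 = (2*sqrt(13) + (-4 + 2*(-2)))**2 = (2*sqrt(13) + (-4 - 4))**2 = (2*sqrt(13) - 8)**2 = (-8 + 2*sqrt(13))**2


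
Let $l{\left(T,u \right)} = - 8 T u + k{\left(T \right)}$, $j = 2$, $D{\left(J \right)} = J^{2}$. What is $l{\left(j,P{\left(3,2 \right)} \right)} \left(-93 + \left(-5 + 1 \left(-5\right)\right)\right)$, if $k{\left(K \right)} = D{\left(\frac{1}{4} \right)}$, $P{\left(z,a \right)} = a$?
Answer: $\frac{52633}{16} \approx 3289.6$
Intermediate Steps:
$k{\left(K \right)} = \frac{1}{16}$ ($k{\left(K \right)} = \left(\frac{1}{4}\right)^{2} = \frac{1}{16}$)
$l{\left(T,u \right)} = \frac{1}{16} - 8 T u$ ($l{\left(T,u \right)} = - 8 T u + \frac{1}{16} = \frac{1}{16} - 8 T u$)
$l{\left(j,P{\left(3,2 \right)} \right)} \left(-93 + \left(-5 + 1 \left(-5\right)\right)\right) = \left(\frac{1}{16} - 16 \cdot 2\right) \left(-93 + \left(-5 + 1 \left(-5\right)\right)\right) = \left(\frac{1}{16} - 32\right) \left(-93 - 10\right) = - \frac{511 \left(-93 - 10\right)}{16} = \left(- \frac{511}{16}\right) \left(-103\right) = \frac{52633}{16}$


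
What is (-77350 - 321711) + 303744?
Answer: -95317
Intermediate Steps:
(-77350 - 321711) + 303744 = -399061 + 303744 = -95317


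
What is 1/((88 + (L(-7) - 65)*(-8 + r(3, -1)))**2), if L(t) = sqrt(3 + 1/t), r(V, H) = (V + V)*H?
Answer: 249141/247727189284 + 499*sqrt(35)/61931797321 ≈ 1.0534e-6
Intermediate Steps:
r(V, H) = 2*H*V (r(V, H) = (2*V)*H = 2*H*V)
1/((88 + (L(-7) - 65)*(-8 + r(3, -1)))**2) = 1/((88 + (sqrt(3 + 1/(-7)) - 65)*(-8 + 2*(-1)*3))**2) = 1/((88 + (sqrt(3 - 1/7) - 65)*(-8 - 6))**2) = 1/((88 + (sqrt(20/7) - 65)*(-14))**2) = 1/((88 + (2*sqrt(35)/7 - 65)*(-14))**2) = 1/((88 + (-65 + 2*sqrt(35)/7)*(-14))**2) = 1/((88 + (910 - 4*sqrt(35)))**2) = 1/((998 - 4*sqrt(35))**2) = (998 - 4*sqrt(35))**(-2)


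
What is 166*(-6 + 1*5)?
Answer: -166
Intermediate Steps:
166*(-6 + 1*5) = 166*(-6 + 5) = 166*(-1) = -166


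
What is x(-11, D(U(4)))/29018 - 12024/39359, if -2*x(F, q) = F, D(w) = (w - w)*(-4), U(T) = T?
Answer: -63399265/207658084 ≈ -0.30531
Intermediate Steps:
D(w) = 0 (D(w) = 0*(-4) = 0)
x(F, q) = -F/2
x(-11, D(U(4)))/29018 - 12024/39359 = -½*(-11)/29018 - 12024/39359 = (11/2)*(1/29018) - 12024*1/39359 = 1/5276 - 12024/39359 = -63399265/207658084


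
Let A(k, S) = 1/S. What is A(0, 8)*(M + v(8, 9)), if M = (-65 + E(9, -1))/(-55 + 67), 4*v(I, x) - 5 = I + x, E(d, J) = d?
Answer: 5/48 ≈ 0.10417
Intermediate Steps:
v(I, x) = 5/4 + I/4 + x/4 (v(I, x) = 5/4 + (I + x)/4 = 5/4 + (I/4 + x/4) = 5/4 + I/4 + x/4)
M = -14/3 (M = (-65 + 9)/(-55 + 67) = -56/12 = -56*1/12 = -14/3 ≈ -4.6667)
A(0, 8)*(M + v(8, 9)) = (-14/3 + (5/4 + (¼)*8 + (¼)*9))/8 = (-14/3 + (5/4 + 2 + 9/4))/8 = (-14/3 + 11/2)/8 = (⅛)*(⅚) = 5/48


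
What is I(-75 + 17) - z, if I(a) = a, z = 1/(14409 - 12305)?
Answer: -122033/2104 ≈ -58.000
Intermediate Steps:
z = 1/2104 ≈ 0.00047529
I(-75 + 17) - z = (-75 + 17) - 1*1/2104 = -58 - 1/2104 = -122033/2104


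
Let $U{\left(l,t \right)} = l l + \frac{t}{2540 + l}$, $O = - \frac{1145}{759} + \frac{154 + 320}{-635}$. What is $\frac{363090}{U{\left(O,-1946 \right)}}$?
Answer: $\frac{14737055830065335370854250}{175270483136404944647} \approx 84082.0$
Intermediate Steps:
$O = - \frac{1086841}{481965}$ ($O = \left(-1145\right) \frac{1}{759} + 474 \left(- \frac{1}{635}\right) = - \frac{1145}{759} - \frac{474}{635} = - \frac{1086841}{481965} \approx -2.255$)
$U{\left(l,t \right)} = l^{2} + \frac{t}{2540 + l}$
$\frac{363090}{U{\left(O,-1946 \right)}} = \frac{363090}{\frac{1}{2540 - \frac{1086841}{481965}} \left(-1946 + \left(- \frac{1086841}{481965}\right)^{3} + 2540 \left(- \frac{1086841}{481965}\right)^{2}\right)} = \frac{363090}{\frac{1}{\frac{1223104259}{481965}} \left(-1946 - \frac{1283801977024321321}{111955775751307125} + 2540 \cdot \frac{1181223359281}{232290261225}\right)} = \frac{363090}{\frac{481965}{1223104259} \left(-1946 - \frac{1283801977024321321}{111955775751307125} + \frac{4724893437124}{365811435}\right)} = \frac{363090}{\frac{481965}{1223104259} \cdot \frac{1226893381954834612529}{111955775751307125}} = \frac{363090}{\frac{1226893381954834612529}{284115207828520057275}} = 363090 \cdot \frac{284115207828520057275}{1226893381954834612529} = \frac{14737055830065335370854250}{175270483136404944647}$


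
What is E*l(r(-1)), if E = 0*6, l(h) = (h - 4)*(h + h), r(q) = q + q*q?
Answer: 0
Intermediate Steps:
r(q) = q + q²
l(h) = 2*h*(-4 + h) (l(h) = (-4 + h)*(2*h) = 2*h*(-4 + h))
E = 0
E*l(r(-1)) = 0*(2*(-(1 - 1))*(-4 - (1 - 1))) = 0*(2*(-1*0)*(-4 - 1*0)) = 0*(2*0*(-4 + 0)) = 0*(2*0*(-4)) = 0*0 = 0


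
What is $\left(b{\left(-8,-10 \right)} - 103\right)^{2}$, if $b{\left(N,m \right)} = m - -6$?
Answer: $11449$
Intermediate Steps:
$b{\left(N,m \right)} = 6 + m$ ($b{\left(N,m \right)} = m + 6 = 6 + m$)
$\left(b{\left(-8,-10 \right)} - 103\right)^{2} = \left(\left(6 - 10\right) - 103\right)^{2} = \left(-4 - 103\right)^{2} = \left(-107\right)^{2} = 11449$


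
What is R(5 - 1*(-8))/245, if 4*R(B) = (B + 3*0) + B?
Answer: 13/490 ≈ 0.026531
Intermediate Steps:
R(B) = B/2 (R(B) = ((B + 3*0) + B)/4 = ((B + 0) + B)/4 = (B + B)/4 = (2*B)/4 = B/2)
R(5 - 1*(-8))/245 = ((5 - 1*(-8))/2)/245 = ((5 + 8)/2)/245 = ((½)*13)/245 = (1/245)*(13/2) = 13/490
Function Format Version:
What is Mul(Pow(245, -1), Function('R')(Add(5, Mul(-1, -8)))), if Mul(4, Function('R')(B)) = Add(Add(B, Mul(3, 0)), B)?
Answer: Rational(13, 490) ≈ 0.026531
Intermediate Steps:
Function('R')(B) = Mul(Rational(1, 2), B) (Function('R')(B) = Mul(Rational(1, 4), Add(Add(B, Mul(3, 0)), B)) = Mul(Rational(1, 4), Add(Add(B, 0), B)) = Mul(Rational(1, 4), Add(B, B)) = Mul(Rational(1, 4), Mul(2, B)) = Mul(Rational(1, 2), B))
Mul(Pow(245, -1), Function('R')(Add(5, Mul(-1, -8)))) = Mul(Pow(245, -1), Mul(Rational(1, 2), Add(5, Mul(-1, -8)))) = Mul(Rational(1, 245), Mul(Rational(1, 2), Add(5, 8))) = Mul(Rational(1, 245), Mul(Rational(1, 2), 13)) = Mul(Rational(1, 245), Rational(13, 2)) = Rational(13, 490)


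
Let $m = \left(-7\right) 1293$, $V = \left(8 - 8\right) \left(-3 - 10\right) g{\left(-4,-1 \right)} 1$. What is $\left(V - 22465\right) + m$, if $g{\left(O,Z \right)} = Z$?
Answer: $-31516$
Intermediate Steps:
$V = 0$ ($V = \left(8 - 8\right) \left(-3 - 10\right) \left(-1\right) 1 = 0 \left(-13\right) \left(-1\right) 1 = 0 \left(-1\right) 1 = 0 \cdot 1 = 0$)
$m = -9051$
$\left(V - 22465\right) + m = \left(0 - 22465\right) - 9051 = -22465 - 9051 = -31516$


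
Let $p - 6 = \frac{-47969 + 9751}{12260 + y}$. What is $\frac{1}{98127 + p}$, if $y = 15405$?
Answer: $\frac{27665}{2714811227} \approx 1.019 \cdot 10^{-5}$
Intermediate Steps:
$p = \frac{127772}{27665}$ ($p = 6 + \frac{-47969 + 9751}{12260 + 15405} = 6 - \frac{38218}{27665} = \frac{127772}{27665} \approx 4.6185$)
$\frac{1}{98127 + p} = \frac{1}{98127 + \frac{127772}{27665}} = \frac{1}{\frac{2714811227}{27665}} = \frac{27665}{2714811227}$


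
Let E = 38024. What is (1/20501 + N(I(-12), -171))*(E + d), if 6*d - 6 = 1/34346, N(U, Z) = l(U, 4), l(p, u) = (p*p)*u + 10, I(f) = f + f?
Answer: 123912121738702605/1408254692 ≈ 8.7990e+7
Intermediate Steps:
I(f) = 2*f
l(p, u) = 10 + u*p**2 (l(p, u) = p**2*u + 10 = u*p**2 + 10 = 10 + u*p**2)
N(U, Z) = 10 + 4*U**2
d = 206077/206076 (d = 1 + (1/6)/34346 = 1 + (1/6)*(1/34346) = 1 + 1/206076 = 206077/206076 ≈ 1.0000)
(1/20501 + N(I(-12), -171))*(E + d) = (1/20501 + (10 + 4*(2*(-12))**2))*(38024 + 206077/206076) = (1/20501 + (10 + 4*(-24)**2))*(7836039901/206076) = (1/20501 + (10 + 4*576))*(7836039901/206076) = (1/20501 + (10 + 2304))*(7836039901/206076) = (1/20501 + 2314)*(7836039901/206076) = (47439315/20501)*(7836039901/206076) = 123912121738702605/1408254692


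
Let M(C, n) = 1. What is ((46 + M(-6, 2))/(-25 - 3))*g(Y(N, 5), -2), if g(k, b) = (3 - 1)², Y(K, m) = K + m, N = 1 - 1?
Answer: -47/7 ≈ -6.7143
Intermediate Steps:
N = 0
g(k, b) = 4 (g(k, b) = 2² = 4)
((46 + M(-6, 2))/(-25 - 3))*g(Y(N, 5), -2) = ((46 + 1)/(-25 - 3))*4 = (47/(-28))*4 = (47*(-1/28))*4 = -47/28*4 = -47/7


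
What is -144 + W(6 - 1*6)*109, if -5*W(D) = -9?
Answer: 261/5 ≈ 52.200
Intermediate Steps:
W(D) = 9/5 (W(D) = -1/5*(-9) = 9/5)
-144 + W(6 - 1*6)*109 = -144 + (9/5)*109 = -144 + 981/5 = 261/5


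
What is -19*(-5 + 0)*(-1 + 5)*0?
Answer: 0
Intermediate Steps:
-19*(-5 + 0)*(-1 + 5)*0 = -(-95)*4*0 = -19*(-20)*0 = 380*0 = 0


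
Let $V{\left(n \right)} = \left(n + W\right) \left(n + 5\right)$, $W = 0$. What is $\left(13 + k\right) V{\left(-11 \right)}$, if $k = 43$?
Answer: $3696$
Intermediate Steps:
$V{\left(n \right)} = n \left(5 + n\right)$ ($V{\left(n \right)} = \left(n + 0\right) \left(n + 5\right) = n \left(5 + n\right)$)
$\left(13 + k\right) V{\left(-11 \right)} = \left(13 + 43\right) \left(- 11 \left(5 - 11\right)\right) = 56 \left(\left(-11\right) \left(-6\right)\right) = 56 \cdot 66 = 3696$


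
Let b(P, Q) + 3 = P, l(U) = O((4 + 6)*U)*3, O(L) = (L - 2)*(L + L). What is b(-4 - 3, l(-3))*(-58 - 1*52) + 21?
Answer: 1121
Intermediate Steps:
O(L) = 2*L*(-2 + L) (O(L) = (-2 + L)*(2*L) = 2*L*(-2 + L))
l(U) = 60*U*(-2 + 10*U) (l(U) = (2*((4 + 6)*U)*(-2 + (4 + 6)*U))*3 = (2*(10*U)*(-2 + 10*U))*3 = (20*U*(-2 + 10*U))*3 = 60*U*(-2 + 10*U))
b(P, Q) = -3 + P
b(-4 - 3, l(-3))*(-58 - 1*52) + 21 = (-3 + (-4 - 3))*(-58 - 1*52) + 21 = (-3 - 7)*(-58 - 52) + 21 = -10*(-110) + 21 = 1100 + 21 = 1121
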